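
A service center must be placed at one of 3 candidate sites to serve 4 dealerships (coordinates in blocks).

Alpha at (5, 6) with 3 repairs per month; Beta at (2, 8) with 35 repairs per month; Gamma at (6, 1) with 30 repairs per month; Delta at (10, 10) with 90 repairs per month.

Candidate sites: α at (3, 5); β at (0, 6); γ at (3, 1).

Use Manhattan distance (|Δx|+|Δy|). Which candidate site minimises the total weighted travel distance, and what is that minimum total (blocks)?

α, total 1439 blocks

Total weighted distance at each candidate:
  α (3, 5): total = 1439
  β (0, 6): total = 1745
  γ (3, 1): total = 1831
Minimum is at α with total 1439 blocks.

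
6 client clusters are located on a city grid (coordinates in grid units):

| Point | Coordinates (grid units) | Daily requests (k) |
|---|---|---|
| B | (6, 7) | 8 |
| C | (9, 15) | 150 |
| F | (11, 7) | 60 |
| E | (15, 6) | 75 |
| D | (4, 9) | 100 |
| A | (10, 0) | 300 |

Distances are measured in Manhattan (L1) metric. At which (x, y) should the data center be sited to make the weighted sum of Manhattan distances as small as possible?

Manhattan distance separates: Σwᵢ(|x−xᵢ|+|y−yᵢ|) = Σwᵢ|x−xᵢ| + Σwᵢ|y−yᵢ|, so x and y are optimised independently as 1-D weighted medians.
Total weight W = 693; half = 346.5.
x-coordinate, sorted with cumulative weight:
  x=4 (D, w=100) cum 100
  x=6 (B, w=8) cum 108
  x=9 (C, w=150) cum 258
  x=10 (A, w=300) cum 558  ← median
  x=11 (F, w=60) cum 618
  x=15 (E, w=75) cum 693
⇒ x* = 10
y-coordinate, sorted with cumulative weight:
  y=0 (A, w=300) cum 300
  y=6 (E, w=75) cum 375  ← median
  y=7 (B, w=8) cum 383
  y=7 (F, w=60) cum 443
  y=9 (D, w=100) cum 543
  y=15 (C, w=150) cum 693
⇒ y* = 6

(10, 6)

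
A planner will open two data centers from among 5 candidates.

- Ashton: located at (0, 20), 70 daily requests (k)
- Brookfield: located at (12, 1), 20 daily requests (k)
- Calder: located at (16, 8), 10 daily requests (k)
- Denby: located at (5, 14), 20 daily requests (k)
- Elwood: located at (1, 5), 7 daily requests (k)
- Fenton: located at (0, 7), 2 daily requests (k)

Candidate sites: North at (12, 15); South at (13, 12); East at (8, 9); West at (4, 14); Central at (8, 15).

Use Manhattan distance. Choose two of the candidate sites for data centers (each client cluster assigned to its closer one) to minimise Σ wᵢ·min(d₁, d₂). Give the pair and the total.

{South, West}, total 1136

Evaluate every pair (each demand assigned to the nearer of the two):
  {South, West}: total = 1136
  {East, West}: total = 1147
  {North, West}: total = 1216
  {West, Central}: total = 1336
  {East, Central}: total = 1417
  {South, Central}: total = 1451
  {North, Central}: total = 1531
  {North, East}: total = 1777
  {North, South}: total = 1829
  {South, East}: total = 1897
Best pair: {South, West} with total 1136.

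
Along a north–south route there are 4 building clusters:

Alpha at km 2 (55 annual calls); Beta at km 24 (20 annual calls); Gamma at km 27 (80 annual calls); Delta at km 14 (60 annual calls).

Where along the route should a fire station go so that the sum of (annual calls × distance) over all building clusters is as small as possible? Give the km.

For a sum of weighted absolute distances on a line, the optimum is the weighted median (not the mean). Total weight W = 215; half-weight = 107.5.
Sort by position and accumulate weight:
  km 2 (Alpha, w=55) → cum 55
  km 14 (Delta, w=60) → cum 115  ≥ 107.5 → median here
  km 24 (Beta, w=20) → cum 135
  km 27 (Gamma, w=80) → cum 215
Optimal location: km 14.

x = 14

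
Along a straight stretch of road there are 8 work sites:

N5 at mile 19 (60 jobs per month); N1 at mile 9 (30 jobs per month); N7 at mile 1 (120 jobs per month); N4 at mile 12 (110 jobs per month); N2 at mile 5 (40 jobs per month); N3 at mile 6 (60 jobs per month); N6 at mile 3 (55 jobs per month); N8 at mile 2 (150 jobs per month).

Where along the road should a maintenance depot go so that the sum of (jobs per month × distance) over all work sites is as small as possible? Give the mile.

For a sum of weighted absolute distances on a line, the optimum is the weighted median (not the mean). Total weight W = 625; half-weight = 312.5.
Sort by position and accumulate weight:
  mile 1 (N7, w=120) → cum 120
  mile 2 (N8, w=150) → cum 270
  mile 3 (N6, w=55) → cum 325  ≥ 312.5 → median here
  mile 5 (N2, w=40) → cum 365
  mile 6 (N3, w=60) → cum 425
  mile 9 (N1, w=30) → cum 455
  mile 12 (N4, w=110) → cum 565
  mile 19 (N5, w=60) → cum 625
Optimal location: mile 3.

x = 3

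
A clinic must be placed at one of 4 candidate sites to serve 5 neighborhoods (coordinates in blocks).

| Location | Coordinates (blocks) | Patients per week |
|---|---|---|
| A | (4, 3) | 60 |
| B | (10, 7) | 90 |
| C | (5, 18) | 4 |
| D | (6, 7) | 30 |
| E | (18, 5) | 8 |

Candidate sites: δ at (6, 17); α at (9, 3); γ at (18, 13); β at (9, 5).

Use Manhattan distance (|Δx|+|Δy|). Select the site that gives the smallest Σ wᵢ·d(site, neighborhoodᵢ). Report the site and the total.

β, total 980 blocks

Total weighted distance at each candidate:
  δ (6, 17): total = 2720
  α (9, 3): total = 1124
  γ (18, 13): total = 3376
  β (9, 5): total = 980
Minimum is at β with total 980 blocks.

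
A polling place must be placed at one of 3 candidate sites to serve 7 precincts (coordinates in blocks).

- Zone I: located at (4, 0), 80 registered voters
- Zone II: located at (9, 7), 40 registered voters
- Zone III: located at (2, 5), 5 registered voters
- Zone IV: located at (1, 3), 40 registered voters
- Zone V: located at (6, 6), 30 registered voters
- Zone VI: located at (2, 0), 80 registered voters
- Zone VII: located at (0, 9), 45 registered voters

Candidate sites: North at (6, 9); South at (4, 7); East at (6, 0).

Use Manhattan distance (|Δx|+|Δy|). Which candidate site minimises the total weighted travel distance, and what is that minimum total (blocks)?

Total weighted distance at each candidate:
  North (6, 9): total = 2960
  South (4, 7): total = 2140
  East (6, 0): total = 2100
Minimum is at East with total 2100 blocks.

East, total 2100 blocks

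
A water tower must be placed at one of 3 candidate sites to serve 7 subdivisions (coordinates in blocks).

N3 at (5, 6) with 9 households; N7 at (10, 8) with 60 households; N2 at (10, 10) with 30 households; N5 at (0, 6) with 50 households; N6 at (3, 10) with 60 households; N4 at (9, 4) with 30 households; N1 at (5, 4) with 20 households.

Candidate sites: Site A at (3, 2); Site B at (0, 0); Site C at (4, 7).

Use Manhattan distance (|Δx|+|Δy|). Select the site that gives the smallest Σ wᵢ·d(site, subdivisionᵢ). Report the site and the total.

Total weighted distance at each candidate:
  Site A (3, 2): total = 2434
  Site B (0, 0): total = 3429
  Site C (4, 7): total = 1518
Minimum is at Site C with total 1518 blocks.

Site C, total 1518 blocks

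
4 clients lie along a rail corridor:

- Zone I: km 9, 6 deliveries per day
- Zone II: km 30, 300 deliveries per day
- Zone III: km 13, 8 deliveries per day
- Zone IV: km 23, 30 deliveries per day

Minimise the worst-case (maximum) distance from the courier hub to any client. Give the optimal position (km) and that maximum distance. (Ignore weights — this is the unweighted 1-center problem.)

The 1-center on a line is the midpoint of the two extreme points: leftmost at 9, rightmost at 30.
Optimal location = (9 + 30)/2 = 19.5; maximum distance = (30 − 9)/2 = 10.5.

location 19.5, max distance 10.5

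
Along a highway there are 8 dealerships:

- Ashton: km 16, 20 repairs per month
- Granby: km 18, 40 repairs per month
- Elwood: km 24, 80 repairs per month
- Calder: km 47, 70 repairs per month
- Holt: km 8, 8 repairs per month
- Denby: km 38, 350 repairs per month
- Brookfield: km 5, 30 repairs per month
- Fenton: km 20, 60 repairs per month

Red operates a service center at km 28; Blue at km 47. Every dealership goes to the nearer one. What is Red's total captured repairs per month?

The indifferent point is the midpoint (28+47)/2 = 37.5; dealerships left of it (closer to Red at 28) go to Red, those right go to Blue.
  Brookfield at 5 (w=30) → Red
  Holt at 8 (w=8) → Red
  Ashton at 16 (w=20) → Red
  Granby at 18 (w=40) → Red
  Fenton at 20 (w=60) → Red
  Elwood at 24 (w=80) → Red
  Denby at 38 (w=350) → Blue
  Calder at 47 (w=70) → Blue
Red captures 238; Blue captures 420.

238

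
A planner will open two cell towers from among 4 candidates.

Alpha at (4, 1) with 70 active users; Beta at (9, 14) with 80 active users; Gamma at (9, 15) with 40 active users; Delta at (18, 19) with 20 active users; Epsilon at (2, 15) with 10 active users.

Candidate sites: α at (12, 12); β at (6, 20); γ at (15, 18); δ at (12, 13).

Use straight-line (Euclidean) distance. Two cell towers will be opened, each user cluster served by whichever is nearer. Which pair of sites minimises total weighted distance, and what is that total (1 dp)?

Evaluate every pair (each demand assigned to the nearer of the two):
  {γ, δ}: total = 1572.0
  {α, γ}: total = 1577.9
  {α, δ}: total = 1621.0
  {β, δ}: total = 1640.5
  {α, β}: total = 1658.7
  {β, γ}: total = 2234.5
Best pair: {γ, δ} with total 1572.0.

{γ, δ}, total 1572.0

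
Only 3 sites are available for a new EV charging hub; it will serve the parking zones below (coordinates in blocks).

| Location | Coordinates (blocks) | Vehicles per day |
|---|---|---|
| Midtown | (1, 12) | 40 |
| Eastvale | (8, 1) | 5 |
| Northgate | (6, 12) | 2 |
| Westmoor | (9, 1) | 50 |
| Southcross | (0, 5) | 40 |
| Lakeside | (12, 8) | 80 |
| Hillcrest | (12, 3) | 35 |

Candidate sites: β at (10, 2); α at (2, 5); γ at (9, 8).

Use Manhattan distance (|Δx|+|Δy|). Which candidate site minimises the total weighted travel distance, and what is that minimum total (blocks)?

Total weighted distance at each candidate:
  β (10, 2): total = 2168
  α (2, 5): total = 2482
  γ (9, 8): total = 1884
Minimum is at γ with total 1884 blocks.

γ, total 1884 blocks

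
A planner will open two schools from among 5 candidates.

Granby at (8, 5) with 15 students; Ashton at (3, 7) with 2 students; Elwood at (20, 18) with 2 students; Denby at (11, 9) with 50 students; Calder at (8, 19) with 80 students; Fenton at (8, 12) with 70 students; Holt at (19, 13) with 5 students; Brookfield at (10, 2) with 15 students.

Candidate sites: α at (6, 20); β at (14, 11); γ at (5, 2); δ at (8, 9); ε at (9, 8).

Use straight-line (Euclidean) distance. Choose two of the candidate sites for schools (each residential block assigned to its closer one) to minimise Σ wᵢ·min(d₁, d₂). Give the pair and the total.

Evaluate every pair (each demand assigned to the nearer of the two):
  {α, δ}: total = 805.7
  {α, ε}: total = 814.3
  {α, β}: total = 1128.7
  {δ, ε}: total = 1356.9
  {β, δ}: total = 1385.3
  {γ, δ}: total = 1394.3
  {β, ε}: total = 1396.6
  {α, γ}: total = 1468.6
  {γ, ε}: total = 1502.9
  {β, γ}: total = 1600.8
Best pair: {α, δ} with total 805.7.

{α, δ}, total 805.7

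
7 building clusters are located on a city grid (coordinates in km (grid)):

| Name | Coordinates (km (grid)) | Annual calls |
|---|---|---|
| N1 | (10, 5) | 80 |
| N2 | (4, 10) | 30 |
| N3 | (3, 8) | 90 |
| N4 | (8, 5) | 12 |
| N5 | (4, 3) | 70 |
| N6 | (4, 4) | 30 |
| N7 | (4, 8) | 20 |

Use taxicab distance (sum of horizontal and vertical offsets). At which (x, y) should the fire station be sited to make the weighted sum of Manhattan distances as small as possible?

(4, 5)

Manhattan distance separates: Σwᵢ(|x−xᵢ|+|y−yᵢ|) = Σwᵢ|x−xᵢ| + Σwᵢ|y−yᵢ|, so x and y are optimised independently as 1-D weighted medians.
Total weight W = 332; half = 166.
x-coordinate, sorted with cumulative weight:
  x=3 (N3, w=90) cum 90
  x=4 (N2, w=30) cum 120
  x=4 (N5, w=70) cum 190  ← median
  x=4 (N6, w=30) cum 220
  x=4 (N7, w=20) cum 240
  x=8 (N4, w=12) cum 252
  x=10 (N1, w=80) cum 332
⇒ x* = 4
y-coordinate, sorted with cumulative weight:
  y=3 (N5, w=70) cum 70
  y=4 (N6, w=30) cum 100
  y=5 (N1, w=80) cum 180  ← median
  y=5 (N4, w=12) cum 192
  y=8 (N3, w=90) cum 282
  y=8 (N7, w=20) cum 302
  y=10 (N2, w=30) cum 332
⇒ y* = 5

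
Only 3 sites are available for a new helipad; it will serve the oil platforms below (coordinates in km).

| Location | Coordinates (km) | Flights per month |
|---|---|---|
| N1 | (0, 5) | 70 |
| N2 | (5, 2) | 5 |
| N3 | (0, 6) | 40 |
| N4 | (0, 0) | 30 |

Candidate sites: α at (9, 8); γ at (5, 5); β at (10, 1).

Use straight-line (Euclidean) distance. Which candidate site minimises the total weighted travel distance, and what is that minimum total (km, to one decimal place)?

Total weighted distance at each candidate:
  α (9, 8): total = 1430.2
  γ (5, 5): total = 781.1
  β (10, 1): total = 1528.1
Minimum is at γ with total 781.1 km.

γ, total 781.1 km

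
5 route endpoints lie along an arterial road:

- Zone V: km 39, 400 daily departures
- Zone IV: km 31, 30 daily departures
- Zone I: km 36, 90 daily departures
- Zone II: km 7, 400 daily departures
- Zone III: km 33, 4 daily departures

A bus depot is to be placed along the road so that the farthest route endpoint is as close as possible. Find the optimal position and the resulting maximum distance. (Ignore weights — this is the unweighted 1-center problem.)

location 23, max distance 16

The 1-center on a line is the midpoint of the two extreme points: leftmost at 7, rightmost at 39.
Optimal location = (7 + 39)/2 = 23; maximum distance = (39 − 7)/2 = 16.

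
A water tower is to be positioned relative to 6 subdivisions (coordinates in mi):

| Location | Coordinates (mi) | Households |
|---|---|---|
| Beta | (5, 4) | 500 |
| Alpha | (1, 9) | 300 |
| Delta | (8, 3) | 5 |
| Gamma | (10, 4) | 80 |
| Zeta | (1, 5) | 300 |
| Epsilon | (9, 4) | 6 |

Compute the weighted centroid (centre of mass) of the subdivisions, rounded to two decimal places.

(3.35, 5.51)

The minimiser of Σwᵢ‖p−pᵢ‖² is the weighted centroid p* = (Σwᵢpᵢ)/(Σwᵢ).
Σwᵢ = 1191.
Σwᵢxᵢ = 500·5 + 300·1 + 5·8 + 80·10 + 300·1 + 6·9 = 3994.
Σwᵢyᵢ = 500·4 + 300·9 + 5·3 + 80·4 + 300·5 + 6·4 = 6559.
x* = 3994/1191 = 3.35, y* = 6559/1191 = 5.51.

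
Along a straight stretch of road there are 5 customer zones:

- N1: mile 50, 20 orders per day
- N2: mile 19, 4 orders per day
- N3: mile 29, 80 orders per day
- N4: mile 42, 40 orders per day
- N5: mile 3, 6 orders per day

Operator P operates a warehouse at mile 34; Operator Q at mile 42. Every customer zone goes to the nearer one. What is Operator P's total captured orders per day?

90

The indifferent point is the midpoint (34+42)/2 = 38; customer zones left of it (closer to Operator P at 34) go to Operator P, those right go to Operator Q.
  N5 at 3 (w=6) → Operator P
  N2 at 19 (w=4) → Operator P
  N3 at 29 (w=80) → Operator P
  N4 at 42 (w=40) → Operator Q
  N1 at 50 (w=20) → Operator Q
Operator P captures 90; Operator Q captures 60.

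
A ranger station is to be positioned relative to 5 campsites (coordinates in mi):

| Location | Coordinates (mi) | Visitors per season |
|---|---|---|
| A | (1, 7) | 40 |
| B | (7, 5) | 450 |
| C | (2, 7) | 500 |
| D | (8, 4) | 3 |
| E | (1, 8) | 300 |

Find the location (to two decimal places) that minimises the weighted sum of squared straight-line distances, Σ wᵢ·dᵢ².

The minimiser of Σwᵢ‖p−pᵢ‖² is the weighted centroid p* = (Σwᵢpᵢ)/(Σwᵢ).
Σwᵢ = 1293.
Σwᵢxᵢ = 40·1 + 450·7 + 500·2 + 3·8 + 300·1 = 4514.
Σwᵢyᵢ = 40·7 + 450·5 + 500·7 + 3·4 + 300·8 = 8442.
x* = 4514/1293 = 3.49, y* = 8442/1293 = 6.53.

(3.49, 6.53)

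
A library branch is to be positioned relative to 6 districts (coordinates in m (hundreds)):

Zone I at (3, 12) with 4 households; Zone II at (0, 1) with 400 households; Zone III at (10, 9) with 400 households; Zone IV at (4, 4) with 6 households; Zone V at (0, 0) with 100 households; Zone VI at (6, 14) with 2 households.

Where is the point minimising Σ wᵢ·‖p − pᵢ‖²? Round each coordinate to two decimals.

(4.44, 4.50)

The minimiser of Σwᵢ‖p−pᵢ‖² is the weighted centroid p* = (Σwᵢpᵢ)/(Σwᵢ).
Σwᵢ = 912.
Σwᵢxᵢ = 4·3 + 400·0 + 400·10 + 6·4 + 100·0 + 2·6 = 4048.
Σwᵢyᵢ = 4·12 + 400·1 + 400·9 + 6·4 + 100·0 + 2·14 = 4100.
x* = 4048/912 = 4.44, y* = 4100/912 = 4.50.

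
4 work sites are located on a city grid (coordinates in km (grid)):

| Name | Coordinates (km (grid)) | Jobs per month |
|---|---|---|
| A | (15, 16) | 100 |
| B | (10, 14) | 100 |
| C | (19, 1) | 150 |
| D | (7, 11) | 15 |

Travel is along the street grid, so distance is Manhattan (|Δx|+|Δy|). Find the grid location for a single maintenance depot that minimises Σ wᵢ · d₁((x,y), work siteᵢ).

(15, 14)

Manhattan distance separates: Σwᵢ(|x−xᵢ|+|y−yᵢ|) = Σwᵢ|x−xᵢ| + Σwᵢ|y−yᵢ|, so x and y are optimised independently as 1-D weighted medians.
Total weight W = 365; half = 182.5.
x-coordinate, sorted with cumulative weight:
  x=7 (D, w=15) cum 15
  x=10 (B, w=100) cum 115
  x=15 (A, w=100) cum 215  ← median
  x=19 (C, w=150) cum 365
⇒ x* = 15
y-coordinate, sorted with cumulative weight:
  y=1 (C, w=150) cum 150
  y=11 (D, w=15) cum 165
  y=14 (B, w=100) cum 265  ← median
  y=16 (A, w=100) cum 365
⇒ y* = 14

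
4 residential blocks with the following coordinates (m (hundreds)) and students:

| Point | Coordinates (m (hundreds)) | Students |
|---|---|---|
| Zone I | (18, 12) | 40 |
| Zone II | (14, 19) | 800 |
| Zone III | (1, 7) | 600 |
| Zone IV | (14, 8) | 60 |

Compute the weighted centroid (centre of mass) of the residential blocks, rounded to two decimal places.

The minimiser of Σwᵢ‖p−pᵢ‖² is the weighted centroid p* = (Σwᵢpᵢ)/(Σwᵢ).
Σwᵢ = 1500.
Σwᵢxᵢ = 40·18 + 800·14 + 600·1 + 60·14 = 13360.
Σwᵢyᵢ = 40·12 + 800·19 + 600·7 + 60·8 = 20360.
x* = 13360/1500 = 8.91, y* = 20360/1500 = 13.57.

(8.91, 13.57)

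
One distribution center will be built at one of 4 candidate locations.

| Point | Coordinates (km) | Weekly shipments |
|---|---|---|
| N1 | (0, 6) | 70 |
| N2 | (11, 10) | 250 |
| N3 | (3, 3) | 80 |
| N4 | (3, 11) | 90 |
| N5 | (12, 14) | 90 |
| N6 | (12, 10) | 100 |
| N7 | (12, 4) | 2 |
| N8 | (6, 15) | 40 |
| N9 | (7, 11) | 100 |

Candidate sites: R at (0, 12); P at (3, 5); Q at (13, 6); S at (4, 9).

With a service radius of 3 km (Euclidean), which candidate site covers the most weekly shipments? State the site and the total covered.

S, covering 90

Coverage radius r = 3 km; a point is covered iff (Δx)²+(Δy)² ≤ 3² = 9.
  R (0, 12): covers {none} → 0
  P (3, 5): covers {N3} → 80
  Q (13, 6): covers {N7} → 2
  S (4, 9): covers {N4} → 90
Maximum coverage at S: 90 weekly shipments.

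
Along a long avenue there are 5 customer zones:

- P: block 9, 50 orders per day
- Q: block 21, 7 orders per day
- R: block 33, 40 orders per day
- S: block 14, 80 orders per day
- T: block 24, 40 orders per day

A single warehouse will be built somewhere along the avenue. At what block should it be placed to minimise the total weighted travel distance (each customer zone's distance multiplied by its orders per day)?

x = 14

For a sum of weighted absolute distances on a line, the optimum is the weighted median (not the mean). Total weight W = 217; half-weight = 108.5.
Sort by position and accumulate weight:
  block 9 (P, w=50) → cum 50
  block 14 (S, w=80) → cum 130  ≥ 108.5 → median here
  block 21 (Q, w=7) → cum 137
  block 24 (T, w=40) → cum 177
  block 33 (R, w=40) → cum 217
Optimal location: block 14.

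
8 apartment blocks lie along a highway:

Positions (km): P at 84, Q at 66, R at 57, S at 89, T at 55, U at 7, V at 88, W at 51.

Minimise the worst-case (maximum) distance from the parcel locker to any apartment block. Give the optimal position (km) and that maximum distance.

The 1-center on a line is the midpoint of the two extreme points: leftmost at 7, rightmost at 89.
Optimal location = (7 + 89)/2 = 48; maximum distance = (89 − 7)/2 = 41.

location 48, max distance 41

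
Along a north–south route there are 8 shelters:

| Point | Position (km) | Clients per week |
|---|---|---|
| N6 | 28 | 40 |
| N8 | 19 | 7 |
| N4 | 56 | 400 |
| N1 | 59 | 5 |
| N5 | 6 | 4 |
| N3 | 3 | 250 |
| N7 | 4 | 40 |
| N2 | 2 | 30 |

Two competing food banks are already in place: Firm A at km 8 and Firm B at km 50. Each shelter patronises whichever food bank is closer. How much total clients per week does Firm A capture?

371

The indifferent point is the midpoint (8+50)/2 = 29; shelters left of it (closer to Firm A at 8) go to Firm A, those right go to Firm B.
  N2 at 2 (w=30) → Firm A
  N3 at 3 (w=250) → Firm A
  N7 at 4 (w=40) → Firm A
  N5 at 6 (w=4) → Firm A
  N8 at 19 (w=7) → Firm A
  N6 at 28 (w=40) → Firm A
  N4 at 56 (w=400) → Firm B
  N1 at 59 (w=5) → Firm B
Firm A captures 371; Firm B captures 405.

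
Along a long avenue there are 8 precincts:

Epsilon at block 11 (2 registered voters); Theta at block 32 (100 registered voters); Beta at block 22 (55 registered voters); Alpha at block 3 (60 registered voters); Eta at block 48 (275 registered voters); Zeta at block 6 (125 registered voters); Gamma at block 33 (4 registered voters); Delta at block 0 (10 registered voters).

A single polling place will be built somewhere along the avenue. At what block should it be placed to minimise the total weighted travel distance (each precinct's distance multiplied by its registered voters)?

For a sum of weighted absolute distances on a line, the optimum is the weighted median (not the mean). Total weight W = 631; half-weight = 315.5.
Sort by position and accumulate weight:
  block 0 (Delta, w=10) → cum 10
  block 3 (Alpha, w=60) → cum 70
  block 6 (Zeta, w=125) → cum 195
  block 11 (Epsilon, w=2) → cum 197
  block 22 (Beta, w=55) → cum 252
  block 32 (Theta, w=100) → cum 352  ≥ 315.5 → median here
  block 33 (Gamma, w=4) → cum 356
  block 48 (Eta, w=275) → cum 631
Optimal location: block 32.

x = 32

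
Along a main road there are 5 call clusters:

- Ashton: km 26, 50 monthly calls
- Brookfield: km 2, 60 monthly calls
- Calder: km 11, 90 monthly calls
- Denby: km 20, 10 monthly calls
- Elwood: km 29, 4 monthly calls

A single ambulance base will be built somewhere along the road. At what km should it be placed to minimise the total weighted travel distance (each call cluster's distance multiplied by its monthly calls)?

For a sum of weighted absolute distances on a line, the optimum is the weighted median (not the mean). Total weight W = 214; half-weight = 107.
Sort by position and accumulate weight:
  km 2 (Brookfield, w=60) → cum 60
  km 11 (Calder, w=90) → cum 150  ≥ 107 → median here
  km 20 (Denby, w=10) → cum 160
  km 26 (Ashton, w=50) → cum 210
  km 29 (Elwood, w=4) → cum 214
Optimal location: km 11.

x = 11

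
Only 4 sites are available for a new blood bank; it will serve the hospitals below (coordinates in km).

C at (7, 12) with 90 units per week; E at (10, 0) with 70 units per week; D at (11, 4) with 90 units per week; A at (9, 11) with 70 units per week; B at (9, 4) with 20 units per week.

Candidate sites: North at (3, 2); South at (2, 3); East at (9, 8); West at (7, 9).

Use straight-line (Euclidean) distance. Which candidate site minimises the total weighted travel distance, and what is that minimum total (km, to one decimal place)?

Total weighted distance at each candidate:
  North (3, 2): total = 3104.8
  South (2, 3): total = 3225.2
  East (9, 8): total = 1659.3
  West (7, 9): total = 1816.1
Minimum is at East with total 1659.3 km.

East, total 1659.3 km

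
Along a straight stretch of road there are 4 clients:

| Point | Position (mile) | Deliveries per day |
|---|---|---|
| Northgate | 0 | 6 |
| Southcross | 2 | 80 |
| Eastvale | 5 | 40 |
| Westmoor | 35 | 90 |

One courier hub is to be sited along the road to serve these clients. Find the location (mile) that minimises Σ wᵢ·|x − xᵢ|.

x = 5

For a sum of weighted absolute distances on a line, the optimum is the weighted median (not the mean). Total weight W = 216; half-weight = 108.
Sort by position and accumulate weight:
  mile 0 (Northgate, w=6) → cum 6
  mile 2 (Southcross, w=80) → cum 86
  mile 5 (Eastvale, w=40) → cum 126  ≥ 108 → median here
  mile 35 (Westmoor, w=90) → cum 216
Optimal location: mile 5.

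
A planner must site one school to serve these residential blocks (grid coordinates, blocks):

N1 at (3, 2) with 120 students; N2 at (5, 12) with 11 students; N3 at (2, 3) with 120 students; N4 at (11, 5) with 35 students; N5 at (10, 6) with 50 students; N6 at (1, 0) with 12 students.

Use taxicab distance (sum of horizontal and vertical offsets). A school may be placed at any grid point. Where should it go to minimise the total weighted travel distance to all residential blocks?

Manhattan distance separates: Σwᵢ(|x−xᵢ|+|y−yᵢ|) = Σwᵢ|x−xᵢ| + Σwᵢ|y−yᵢ|, so x and y are optimised independently as 1-D weighted medians.
Total weight W = 348; half = 174.
x-coordinate, sorted with cumulative weight:
  x=1 (N6, w=12) cum 12
  x=2 (N3, w=120) cum 132
  x=3 (N1, w=120) cum 252  ← median
  x=5 (N2, w=11) cum 263
  x=10 (N5, w=50) cum 313
  x=11 (N4, w=35) cum 348
⇒ x* = 3
y-coordinate, sorted with cumulative weight:
  y=0 (N6, w=12) cum 12
  y=2 (N1, w=120) cum 132
  y=3 (N3, w=120) cum 252  ← median
  y=5 (N4, w=35) cum 287
  y=6 (N5, w=50) cum 337
  y=12 (N2, w=11) cum 348
⇒ y* = 3

(3, 3)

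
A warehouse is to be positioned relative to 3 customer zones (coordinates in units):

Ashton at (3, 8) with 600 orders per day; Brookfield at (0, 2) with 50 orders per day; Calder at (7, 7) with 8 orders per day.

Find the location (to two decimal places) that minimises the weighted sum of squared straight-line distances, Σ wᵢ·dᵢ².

The minimiser of Σwᵢ‖p−pᵢ‖² is the weighted centroid p* = (Σwᵢpᵢ)/(Σwᵢ).
Σwᵢ = 658.
Σwᵢxᵢ = 600·3 + 50·0 + 8·7 = 1856.
Σwᵢyᵢ = 600·8 + 50·2 + 8·7 = 4956.
x* = 1856/658 = 2.82, y* = 4956/658 = 7.53.

(2.82, 7.53)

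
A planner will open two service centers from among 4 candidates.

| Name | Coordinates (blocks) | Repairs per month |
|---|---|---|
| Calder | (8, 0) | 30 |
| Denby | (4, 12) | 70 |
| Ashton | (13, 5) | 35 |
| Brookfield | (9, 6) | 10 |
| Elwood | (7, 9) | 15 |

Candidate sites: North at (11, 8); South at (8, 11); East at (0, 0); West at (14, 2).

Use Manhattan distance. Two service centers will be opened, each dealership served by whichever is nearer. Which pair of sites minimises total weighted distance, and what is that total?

{South, West}, total 835

Evaluate every pair (each demand assigned to the nearer of the two):
  {South, West}: total = 835
  {North, South}: total = 940
  {South, East}: total = 1080
  {North, West}: total = 1265
  {North, East}: total = 1300
  {East, West}: total = 1800
Best pair: {South, West} with total 835.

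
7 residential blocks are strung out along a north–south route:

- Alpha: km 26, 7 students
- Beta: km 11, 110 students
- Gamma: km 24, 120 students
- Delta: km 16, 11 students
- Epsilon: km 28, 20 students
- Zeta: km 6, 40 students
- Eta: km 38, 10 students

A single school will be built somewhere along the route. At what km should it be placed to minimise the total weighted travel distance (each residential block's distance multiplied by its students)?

For a sum of weighted absolute distances on a line, the optimum is the weighted median (not the mean). Total weight W = 318; half-weight = 159.
Sort by position and accumulate weight:
  km 6 (Zeta, w=40) → cum 40
  km 11 (Beta, w=110) → cum 150
  km 16 (Delta, w=11) → cum 161  ≥ 159 → median here
  km 24 (Gamma, w=120) → cum 281
  km 26 (Alpha, w=7) → cum 288
  km 28 (Epsilon, w=20) → cum 308
  km 38 (Eta, w=10) → cum 318
Optimal location: km 16.

x = 16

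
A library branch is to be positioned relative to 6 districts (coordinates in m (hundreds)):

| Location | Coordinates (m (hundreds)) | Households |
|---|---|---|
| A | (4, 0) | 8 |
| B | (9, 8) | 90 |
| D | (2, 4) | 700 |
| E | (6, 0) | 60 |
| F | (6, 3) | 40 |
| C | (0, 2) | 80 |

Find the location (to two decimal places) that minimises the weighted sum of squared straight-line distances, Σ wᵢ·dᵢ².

The minimiser of Σwᵢ‖p−pᵢ‖² is the weighted centroid p* = (Σwᵢpᵢ)/(Σwᵢ).
Σwᵢ = 978.
Σwᵢxᵢ = 8·4 + 90·9 + 700·2 + 60·6 + 40·6 + 80·0 = 2842.
Σwᵢyᵢ = 8·0 + 90·8 + 700·4 + 60·0 + 40·3 + 80·2 = 3800.
x* = 2842/978 = 2.91, y* = 3800/978 = 3.89.

(2.91, 3.89)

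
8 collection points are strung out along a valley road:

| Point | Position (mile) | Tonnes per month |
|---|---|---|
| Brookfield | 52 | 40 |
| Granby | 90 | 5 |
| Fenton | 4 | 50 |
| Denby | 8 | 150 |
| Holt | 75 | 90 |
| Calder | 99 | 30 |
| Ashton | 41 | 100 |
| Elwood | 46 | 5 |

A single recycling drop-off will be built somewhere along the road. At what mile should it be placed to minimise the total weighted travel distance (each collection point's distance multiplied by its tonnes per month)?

For a sum of weighted absolute distances on a line, the optimum is the weighted median (not the mean). Total weight W = 470; half-weight = 235.
Sort by position and accumulate weight:
  mile 4 (Fenton, w=50) → cum 50
  mile 8 (Denby, w=150) → cum 200
  mile 41 (Ashton, w=100) → cum 300  ≥ 235 → median here
  mile 46 (Elwood, w=5) → cum 305
  mile 52 (Brookfield, w=40) → cum 345
  mile 75 (Holt, w=90) → cum 435
  mile 90 (Granby, w=5) → cum 440
  mile 99 (Calder, w=30) → cum 470
Optimal location: mile 41.

x = 41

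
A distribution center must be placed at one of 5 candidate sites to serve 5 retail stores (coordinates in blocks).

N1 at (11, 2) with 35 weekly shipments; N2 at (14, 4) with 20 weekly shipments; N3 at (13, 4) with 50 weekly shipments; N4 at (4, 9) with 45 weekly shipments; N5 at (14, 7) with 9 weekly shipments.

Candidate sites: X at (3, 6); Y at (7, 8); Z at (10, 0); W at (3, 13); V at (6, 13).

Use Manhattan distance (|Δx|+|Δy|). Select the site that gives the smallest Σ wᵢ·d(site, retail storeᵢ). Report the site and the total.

Y, total 1322 blocks

Total weighted distance at each candidate:
  X (3, 6): total = 1568
  Y (7, 8): total = 1322
  Z (10, 0): total = 1389
  W (3, 13): total = 2393
  V (6, 13): total = 2096
Minimum is at Y with total 1322 blocks.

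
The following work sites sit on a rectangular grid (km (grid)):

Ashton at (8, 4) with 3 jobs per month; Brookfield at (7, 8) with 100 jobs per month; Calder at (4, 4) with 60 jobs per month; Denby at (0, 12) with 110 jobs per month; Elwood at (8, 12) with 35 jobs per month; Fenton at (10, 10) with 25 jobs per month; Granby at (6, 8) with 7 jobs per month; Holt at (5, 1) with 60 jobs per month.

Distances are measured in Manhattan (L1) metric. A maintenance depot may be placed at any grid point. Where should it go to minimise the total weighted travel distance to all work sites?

(5, 8)

Manhattan distance separates: Σwᵢ(|x−xᵢ|+|y−yᵢ|) = Σwᵢ|x−xᵢ| + Σwᵢ|y−yᵢ|, so x and y are optimised independently as 1-D weighted medians.
Total weight W = 400; half = 200.
x-coordinate, sorted with cumulative weight:
  x=0 (Denby, w=110) cum 110
  x=4 (Calder, w=60) cum 170
  x=5 (Holt, w=60) cum 230  ← median
  x=6 (Granby, w=7) cum 237
  x=7 (Brookfield, w=100) cum 337
  x=8 (Ashton, w=3) cum 340
  x=8 (Elwood, w=35) cum 375
  x=10 (Fenton, w=25) cum 400
⇒ x* = 5
y-coordinate, sorted with cumulative weight:
  y=1 (Holt, w=60) cum 60
  y=4 (Ashton, w=3) cum 63
  y=4 (Calder, w=60) cum 123
  y=8 (Brookfield, w=100) cum 223  ← median
  y=8 (Granby, w=7) cum 230
  y=10 (Fenton, w=25) cum 255
  y=12 (Denby, w=110) cum 365
  y=12 (Elwood, w=35) cum 400
⇒ y* = 8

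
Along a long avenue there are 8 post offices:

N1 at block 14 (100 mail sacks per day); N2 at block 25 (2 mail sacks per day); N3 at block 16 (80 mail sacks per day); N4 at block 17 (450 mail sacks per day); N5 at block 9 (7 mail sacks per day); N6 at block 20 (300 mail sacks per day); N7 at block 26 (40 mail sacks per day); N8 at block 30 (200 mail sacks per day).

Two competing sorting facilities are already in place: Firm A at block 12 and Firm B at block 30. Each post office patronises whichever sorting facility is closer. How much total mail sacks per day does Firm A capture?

937

The indifferent point is the midpoint (12+30)/2 = 21; post offices left of it (closer to Firm A at 12) go to Firm A, those right go to Firm B.
  N5 at 9 (w=7) → Firm A
  N1 at 14 (w=100) → Firm A
  N3 at 16 (w=80) → Firm A
  N4 at 17 (w=450) → Firm A
  N6 at 20 (w=300) → Firm A
  N2 at 25 (w=2) → Firm B
  N7 at 26 (w=40) → Firm B
  N8 at 30 (w=200) → Firm B
Firm A captures 937; Firm B captures 242.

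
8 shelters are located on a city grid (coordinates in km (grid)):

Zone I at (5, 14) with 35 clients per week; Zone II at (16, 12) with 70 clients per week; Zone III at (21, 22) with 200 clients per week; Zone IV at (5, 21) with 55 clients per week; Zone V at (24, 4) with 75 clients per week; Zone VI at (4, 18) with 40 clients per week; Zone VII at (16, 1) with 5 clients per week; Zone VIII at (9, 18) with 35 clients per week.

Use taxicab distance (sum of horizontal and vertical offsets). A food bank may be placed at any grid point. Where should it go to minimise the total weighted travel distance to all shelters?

(21, 18)

Manhattan distance separates: Σwᵢ(|x−xᵢ|+|y−yᵢ|) = Σwᵢ|x−xᵢ| + Σwᵢ|y−yᵢ|, so x and y are optimised independently as 1-D weighted medians.
Total weight W = 515; half = 257.5.
x-coordinate, sorted with cumulative weight:
  x=4 (Zone VI, w=40) cum 40
  x=5 (Zone I, w=35) cum 75
  x=5 (Zone IV, w=55) cum 130
  x=9 (Zone VIII, w=35) cum 165
  x=16 (Zone II, w=70) cum 235
  x=16 (Zone VII, w=5) cum 240
  x=21 (Zone III, w=200) cum 440  ← median
  x=24 (Zone V, w=75) cum 515
⇒ x* = 21
y-coordinate, sorted with cumulative weight:
  y=1 (Zone VII, w=5) cum 5
  y=4 (Zone V, w=75) cum 80
  y=12 (Zone II, w=70) cum 150
  y=14 (Zone I, w=35) cum 185
  y=18 (Zone VI, w=40) cum 225
  y=18 (Zone VIII, w=35) cum 260  ← median
  y=21 (Zone IV, w=55) cum 315
  y=22 (Zone III, w=200) cum 515
⇒ y* = 18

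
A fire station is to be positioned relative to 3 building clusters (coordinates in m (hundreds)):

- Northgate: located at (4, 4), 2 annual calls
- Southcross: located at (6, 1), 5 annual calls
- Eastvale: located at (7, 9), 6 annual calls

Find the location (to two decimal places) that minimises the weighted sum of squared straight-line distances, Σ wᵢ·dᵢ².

(6.15, 5.15)

The minimiser of Σwᵢ‖p−pᵢ‖² is the weighted centroid p* = (Σwᵢpᵢ)/(Σwᵢ).
Σwᵢ = 13.
Σwᵢxᵢ = 2·4 + 5·6 + 6·7 = 80.
Σwᵢyᵢ = 2·4 + 5·1 + 6·9 = 67.
x* = 80/13 = 6.15, y* = 67/13 = 5.15.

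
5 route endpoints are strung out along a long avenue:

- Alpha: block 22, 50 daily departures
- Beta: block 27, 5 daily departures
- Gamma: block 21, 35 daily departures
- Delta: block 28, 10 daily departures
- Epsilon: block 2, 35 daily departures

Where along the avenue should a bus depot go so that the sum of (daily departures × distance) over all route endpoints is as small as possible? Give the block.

For a sum of weighted absolute distances on a line, the optimum is the weighted median (not the mean). Total weight W = 135; half-weight = 67.5.
Sort by position and accumulate weight:
  block 2 (Epsilon, w=35) → cum 35
  block 21 (Gamma, w=35) → cum 70  ≥ 67.5 → median here
  block 22 (Alpha, w=50) → cum 120
  block 27 (Beta, w=5) → cum 125
  block 28 (Delta, w=10) → cum 135
Optimal location: block 21.

x = 21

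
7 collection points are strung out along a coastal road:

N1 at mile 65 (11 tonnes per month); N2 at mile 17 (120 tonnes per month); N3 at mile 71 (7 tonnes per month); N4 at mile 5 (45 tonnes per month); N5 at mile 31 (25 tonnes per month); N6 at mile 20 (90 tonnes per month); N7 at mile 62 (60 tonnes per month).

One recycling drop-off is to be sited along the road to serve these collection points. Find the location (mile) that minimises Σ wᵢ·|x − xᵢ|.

For a sum of weighted absolute distances on a line, the optimum is the weighted median (not the mean). Total weight W = 358; half-weight = 179.
Sort by position and accumulate weight:
  mile 5 (N4, w=45) → cum 45
  mile 17 (N2, w=120) → cum 165
  mile 20 (N6, w=90) → cum 255  ≥ 179 → median here
  mile 31 (N5, w=25) → cum 280
  mile 62 (N7, w=60) → cum 340
  mile 65 (N1, w=11) → cum 351
  mile 71 (N3, w=7) → cum 358
Optimal location: mile 20.

x = 20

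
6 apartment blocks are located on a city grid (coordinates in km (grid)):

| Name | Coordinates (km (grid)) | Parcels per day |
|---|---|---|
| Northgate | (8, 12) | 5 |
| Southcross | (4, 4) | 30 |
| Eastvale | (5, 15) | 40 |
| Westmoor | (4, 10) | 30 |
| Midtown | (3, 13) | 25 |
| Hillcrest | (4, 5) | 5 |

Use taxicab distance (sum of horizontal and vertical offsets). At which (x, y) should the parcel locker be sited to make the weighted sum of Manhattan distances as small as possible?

(4, 12)

Manhattan distance separates: Σwᵢ(|x−xᵢ|+|y−yᵢ|) = Σwᵢ|x−xᵢ| + Σwᵢ|y−yᵢ|, so x and y are optimised independently as 1-D weighted medians.
Total weight W = 135; half = 67.5.
x-coordinate, sorted with cumulative weight:
  x=3 (Midtown, w=25) cum 25
  x=4 (Southcross, w=30) cum 55
  x=4 (Westmoor, w=30) cum 85  ← median
  x=4 (Hillcrest, w=5) cum 90
  x=5 (Eastvale, w=40) cum 130
  x=8 (Northgate, w=5) cum 135
⇒ x* = 4
y-coordinate, sorted with cumulative weight:
  y=4 (Southcross, w=30) cum 30
  y=5 (Hillcrest, w=5) cum 35
  y=10 (Westmoor, w=30) cum 65
  y=12 (Northgate, w=5) cum 70  ← median
  y=13 (Midtown, w=25) cum 95
  y=15 (Eastvale, w=40) cum 135
⇒ y* = 12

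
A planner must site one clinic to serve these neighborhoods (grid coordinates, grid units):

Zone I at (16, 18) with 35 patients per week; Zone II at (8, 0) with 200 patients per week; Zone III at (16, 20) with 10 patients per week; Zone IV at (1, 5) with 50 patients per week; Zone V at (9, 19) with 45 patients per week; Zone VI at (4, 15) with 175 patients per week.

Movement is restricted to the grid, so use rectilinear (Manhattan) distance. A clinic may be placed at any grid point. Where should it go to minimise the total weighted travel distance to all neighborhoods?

Manhattan distance separates: Σwᵢ(|x−xᵢ|+|y−yᵢ|) = Σwᵢ|x−xᵢ| + Σwᵢ|y−yᵢ|, so x and y are optimised independently as 1-D weighted medians.
Total weight W = 515; half = 257.5.
x-coordinate, sorted with cumulative weight:
  x=1 (Zone IV, w=50) cum 50
  x=4 (Zone VI, w=175) cum 225
  x=8 (Zone II, w=200) cum 425  ← median
  x=9 (Zone V, w=45) cum 470
  x=16 (Zone I, w=35) cum 505
  x=16 (Zone III, w=10) cum 515
⇒ x* = 8
y-coordinate, sorted with cumulative weight:
  y=0 (Zone II, w=200) cum 200
  y=5 (Zone IV, w=50) cum 250
  y=15 (Zone VI, w=175) cum 425  ← median
  y=18 (Zone I, w=35) cum 460
  y=19 (Zone V, w=45) cum 505
  y=20 (Zone III, w=10) cum 515
⇒ y* = 15

(8, 15)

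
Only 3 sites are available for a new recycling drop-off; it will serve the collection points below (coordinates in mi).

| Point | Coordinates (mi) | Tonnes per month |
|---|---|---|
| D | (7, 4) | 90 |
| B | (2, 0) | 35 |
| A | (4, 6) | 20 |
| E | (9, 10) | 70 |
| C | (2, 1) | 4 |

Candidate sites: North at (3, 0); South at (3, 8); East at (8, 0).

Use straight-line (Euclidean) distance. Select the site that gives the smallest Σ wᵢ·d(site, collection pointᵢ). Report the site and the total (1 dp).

South, total 1307.0 mi

Total weighted distance at each candidate:
  North (3, 0): total = 1487.8
  South (3, 8): total = 1307.0
  East (8, 0): total = 1453.1
Minimum is at South with total 1307.0 mi.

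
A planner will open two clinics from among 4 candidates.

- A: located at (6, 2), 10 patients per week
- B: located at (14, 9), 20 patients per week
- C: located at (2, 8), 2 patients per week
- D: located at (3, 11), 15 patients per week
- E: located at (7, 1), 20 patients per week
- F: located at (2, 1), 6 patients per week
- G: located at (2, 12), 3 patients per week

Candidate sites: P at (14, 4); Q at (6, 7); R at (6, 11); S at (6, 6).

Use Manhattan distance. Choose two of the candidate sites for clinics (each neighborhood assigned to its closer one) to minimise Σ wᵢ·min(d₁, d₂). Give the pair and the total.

{P, S}, total 476

Evaluate every pair (each demand assigned to the nearer of the two):
  {P, S}: total = 476
  {R, S}: total = 486
  {P, Q}: total = 492
  {Q, R}: total = 520
  {P, R}: total = 548
  {Q, S}: total = 556
Best pair: {P, S} with total 476.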